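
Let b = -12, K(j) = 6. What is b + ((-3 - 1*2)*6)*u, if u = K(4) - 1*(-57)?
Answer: -1902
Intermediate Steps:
u = 63 (u = 6 - 1*(-57) = 6 + 57 = 63)
b + ((-3 - 1*2)*6)*u = -12 + ((-3 - 1*2)*6)*63 = -12 + ((-3 - 2)*6)*63 = -12 - 5*6*63 = -12 - 30*63 = -12 - 1890 = -1902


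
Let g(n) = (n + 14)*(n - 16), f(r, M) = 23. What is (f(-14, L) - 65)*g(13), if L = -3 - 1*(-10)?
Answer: 3402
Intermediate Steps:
L = 7 (L = -3 + 10 = 7)
g(n) = (-16 + n)*(14 + n) (g(n) = (14 + n)*(-16 + n) = (-16 + n)*(14 + n))
(f(-14, L) - 65)*g(13) = (23 - 65)*(-224 + 13**2 - 2*13) = -42*(-224 + 169 - 26) = -42*(-81) = 3402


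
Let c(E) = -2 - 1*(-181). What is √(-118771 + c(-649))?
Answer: 8*I*√1853 ≈ 344.37*I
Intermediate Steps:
c(E) = 179 (c(E) = -2 + 181 = 179)
√(-118771 + c(-649)) = √(-118771 + 179) = √(-118592) = 8*I*√1853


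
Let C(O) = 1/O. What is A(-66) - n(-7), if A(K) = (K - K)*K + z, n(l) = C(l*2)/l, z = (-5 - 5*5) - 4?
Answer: -3333/98 ≈ -34.010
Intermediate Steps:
z = -34 (z = (-5 - 25) - 4 = -30 - 4 = -34)
n(l) = 1/(2*l²) (n(l) = 1/(((l*2))*l) = 1/(((2*l))*l) = (1/(2*l))/l = 1/(2*l²))
A(K) = -34 (A(K) = (K - K)*K - 34 = 0*K - 34 = 0 - 34 = -34)
A(-66) - n(-7) = -34 - 1/(2*(-7)²) = -34 - 1/(2*49) = -34 - 1*1/98 = -34 - 1/98 = -3333/98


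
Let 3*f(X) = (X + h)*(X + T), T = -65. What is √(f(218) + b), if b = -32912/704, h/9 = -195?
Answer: I*√313735/2 ≈ 280.06*I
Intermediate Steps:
h = -1755 (h = 9*(-195) = -1755)
f(X) = (-1755 + X)*(-65 + X)/3 (f(X) = ((X - 1755)*(X - 65))/3 = ((-1755 + X)*(-65 + X))/3 = (-1755 + X)*(-65 + X)/3)
b = -187/4 (b = -32912/704 = -34*11/8 = -187/4 ≈ -46.750)
√(f(218) + b) = √((38025 - 1820/3*218 + (⅓)*218²) - 187/4) = √((38025 - 396760/3 + (⅓)*47524) - 187/4) = √((38025 - 396760/3 + 47524/3) - 187/4) = √(-78387 - 187/4) = √(-313735/4) = I*√313735/2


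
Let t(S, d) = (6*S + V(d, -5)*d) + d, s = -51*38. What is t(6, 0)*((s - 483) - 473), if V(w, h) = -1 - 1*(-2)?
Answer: -104184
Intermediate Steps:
s = -1938
V(w, h) = 1 (V(w, h) = -1 + 2 = 1)
t(S, d) = 2*d + 6*S (t(S, d) = (6*S + 1*d) + d = (6*S + d) + d = (d + 6*S) + d = 2*d + 6*S)
t(6, 0)*((s - 483) - 473) = (2*0 + 6*6)*((-1938 - 483) - 473) = (0 + 36)*(-2421 - 473) = 36*(-2894) = -104184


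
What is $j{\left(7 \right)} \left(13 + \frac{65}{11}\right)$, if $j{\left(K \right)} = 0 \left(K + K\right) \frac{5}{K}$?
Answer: $0$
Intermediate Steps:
$j{\left(K \right)} = 0$ ($j{\left(K \right)} = 0 \cdot 2 K \frac{5}{K} = 0 \cdot 10 = 0$)
$j{\left(7 \right)} \left(13 + \frac{65}{11}\right) = 0 \left(13 + \frac{65}{11}\right) = 0 \cdot \frac{208}{11} = 0$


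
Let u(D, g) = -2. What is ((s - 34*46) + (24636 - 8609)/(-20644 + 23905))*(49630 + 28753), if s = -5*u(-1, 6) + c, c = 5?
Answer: -394678941346/3261 ≈ -1.2103e+8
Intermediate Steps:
s = 15 (s = -5*(-2) + 5 = 10 + 5 = 15)
((s - 34*46) + (24636 - 8609)/(-20644 + 23905))*(49630 + 28753) = ((15 - 34*46) + (24636 - 8609)/(-20644 + 23905))*(49630 + 28753) = ((15 - 1564) + 16027/3261)*78383 = (-1549 + 16027*(1/3261))*78383 = (-1549 + 16027/3261)*78383 = -5035262/3261*78383 = -394678941346/3261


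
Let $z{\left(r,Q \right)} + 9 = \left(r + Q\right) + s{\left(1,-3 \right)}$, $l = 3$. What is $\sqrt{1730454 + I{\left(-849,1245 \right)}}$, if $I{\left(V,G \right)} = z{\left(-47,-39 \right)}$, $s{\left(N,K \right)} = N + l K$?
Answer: $\sqrt{1730351} \approx 1315.4$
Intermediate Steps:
$s{\left(N,K \right)} = N + 3 K$
$z{\left(r,Q \right)} = -17 + Q + r$ ($z{\left(r,Q \right)} = -9 + \left(\left(r + Q\right) + \left(1 + 3 \left(-3\right)\right)\right) = -9 + \left(\left(Q + r\right) + \left(1 - 9\right)\right) = -9 - \left(8 - Q - r\right) = -9 + \left(-8 + Q + r\right) = -17 + Q + r$)
$I{\left(V,G \right)} = -103$ ($I{\left(V,G \right)} = -17 - 39 - 47 = -103$)
$\sqrt{1730454 + I{\left(-849,1245 \right)}} = \sqrt{1730454 - 103} = \sqrt{1730351}$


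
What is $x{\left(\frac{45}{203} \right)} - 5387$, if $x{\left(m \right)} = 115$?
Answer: $-5272$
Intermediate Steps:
$x{\left(\frac{45}{203} \right)} - 5387 = 115 - 5387 = -5272$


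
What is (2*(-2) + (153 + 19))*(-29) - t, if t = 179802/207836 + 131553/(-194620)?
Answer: -49268846449743/10112260580 ≈ -4872.2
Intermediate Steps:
t = 1912903983/10112260580 (t = 179802*(1/207836) + 131553*(-1/194620) = 89901/103918 - 131553/194620 = 1912903983/10112260580 ≈ 0.18917)
(2*(-2) + (153 + 19))*(-29) - t = (2*(-2) + (153 + 19))*(-29) - 1*1912903983/10112260580 = (-4 + 172)*(-29) - 1912903983/10112260580 = 168*(-29) - 1912903983/10112260580 = -4872 - 1912903983/10112260580 = -49268846449743/10112260580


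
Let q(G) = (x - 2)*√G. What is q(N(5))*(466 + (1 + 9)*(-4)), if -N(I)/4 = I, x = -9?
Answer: -9372*I*√5 ≈ -20956.0*I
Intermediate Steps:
N(I) = -4*I
q(G) = -11*√G (q(G) = (-9 - 2)*√G = -11*√G)
q(N(5))*(466 + (1 + 9)*(-4)) = (-11*2*I*√5)*(466 + (1 + 9)*(-4)) = (-22*I*√5)*(466 + 10*(-4)) = (-22*I*√5)*(466 - 40) = -22*I*√5*426 = -9372*I*√5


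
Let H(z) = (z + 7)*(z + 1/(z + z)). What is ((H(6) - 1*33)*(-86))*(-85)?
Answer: 2021215/6 ≈ 3.3687e+5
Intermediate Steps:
H(z) = (7 + z)*(z + 1/(2*z))
((H(6) - 1*33)*(-86))*(-85) = (((1/2 + 6**2 + 7*6 + (7/2)/6) - 1*33)*(-86))*(-85) = (((1/2 + 36 + 42 + (7/2)*(1/6)) - 33)*(-86))*(-85) = (((1/2 + 36 + 42 + 7/12) - 33)*(-86))*(-85) = ((949/12 - 33)*(-86))*(-85) = ((553/12)*(-86))*(-85) = -23779/6*(-85) = 2021215/6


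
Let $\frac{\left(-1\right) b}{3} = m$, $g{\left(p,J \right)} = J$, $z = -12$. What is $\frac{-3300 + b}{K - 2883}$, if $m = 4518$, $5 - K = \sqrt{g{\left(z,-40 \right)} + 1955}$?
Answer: $\frac{16168604}{2760323} - \frac{5618 \sqrt{1915}}{2760323} \approx 5.7684$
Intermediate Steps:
$K = 5 - \sqrt{1915}$ ($K = 5 - \sqrt{-40 + 1955} = 5 - \sqrt{1915} \approx -38.761$)
$b = -13554$ ($b = \left(-3\right) 4518 = -13554$)
$\frac{-3300 + b}{K - 2883} = \frac{-3300 - 13554}{\left(5 - \sqrt{1915}\right) - 2883} = - \frac{16854}{-2878 - \sqrt{1915}}$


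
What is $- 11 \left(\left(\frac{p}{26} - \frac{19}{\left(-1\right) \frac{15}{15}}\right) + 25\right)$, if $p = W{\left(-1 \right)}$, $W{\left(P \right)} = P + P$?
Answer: $- \frac{6281}{13} \approx -483.15$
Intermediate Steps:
$W{\left(P \right)} = 2 P$
$p = -2$ ($p = 2 \left(-1\right) = -2$)
$- 11 \left(\left(\frac{p}{26} - \frac{19}{\left(-1\right) \frac{15}{15}}\right) + 25\right) = - 11 \left(\left(- \frac{2}{26} - \frac{19}{\left(-1\right) \frac{15}{15}}\right) + 25\right) = - 11 \left(\left(\left(-2\right) \frac{1}{26} - \frac{19}{\left(-1\right) 15 \cdot \frac{1}{15}}\right) + 25\right) = - 11 \left(\left(- \frac{1}{13} - \frac{19}{\left(-1\right) 1}\right) + 25\right) = - 11 \left(\left(- \frac{1}{13} - \frac{19}{-1}\right) + 25\right) = - 11 \left(\left(- \frac{1}{13} - -19\right) + 25\right) = - 11 \left(\left(- \frac{1}{13} + 19\right) + 25\right) = - 11 \left(\frac{246}{13} + 25\right) = \left(-11\right) \frac{571}{13} = - \frac{6281}{13}$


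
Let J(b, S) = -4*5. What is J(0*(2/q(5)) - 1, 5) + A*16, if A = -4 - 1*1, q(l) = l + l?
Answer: -100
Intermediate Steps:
q(l) = 2*l
A = -5 (A = -4 - 1 = -5)
J(b, S) = -20
J(0*(2/q(5)) - 1, 5) + A*16 = -20 - 5*16 = -20 - 80 = -100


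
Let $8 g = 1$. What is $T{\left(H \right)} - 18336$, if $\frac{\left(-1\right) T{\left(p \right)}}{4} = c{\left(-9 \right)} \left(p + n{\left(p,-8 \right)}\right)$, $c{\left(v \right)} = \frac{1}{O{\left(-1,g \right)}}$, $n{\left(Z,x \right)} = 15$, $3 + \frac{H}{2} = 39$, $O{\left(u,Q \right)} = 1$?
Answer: $-18684$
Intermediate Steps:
$g = \frac{1}{8}$ ($g = \frac{1}{8} \cdot 1 = \frac{1}{8} \approx 0.125$)
$H = 72$ ($H = -6 + 2 \cdot 39 = -6 + 78 = 72$)
$c{\left(v \right)} = 1$ ($c{\left(v \right)} = 1^{-1} = 1$)
$T{\left(p \right)} = -60 - 4 p$ ($T{\left(p \right)} = - 4 \cdot 1 \left(p + 15\right) = - 4 \cdot 1 \left(15 + p\right) = - 4 \left(15 + p\right) = -60 - 4 p$)
$T{\left(H \right)} - 18336 = \left(-60 - 288\right) - 18336 = -348 - 18336 = -18684$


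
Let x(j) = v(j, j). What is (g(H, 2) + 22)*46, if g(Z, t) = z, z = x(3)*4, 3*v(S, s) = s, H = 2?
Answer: 1196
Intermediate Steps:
v(S, s) = s/3
x(j) = j/3
z = 4 (z = ((⅓)*3)*4 = 1*4 = 4)
g(Z, t) = 4
(g(H, 2) + 22)*46 = (4 + 22)*46 = 26*46 = 1196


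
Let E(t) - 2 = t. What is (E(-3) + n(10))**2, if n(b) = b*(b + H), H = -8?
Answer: 361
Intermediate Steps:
E(t) = 2 + t
n(b) = b*(-8 + b) (n(b) = b*(b - 8) = b*(-8 + b))
(E(-3) + n(10))**2 = ((2 - 3) + 10*(-8 + 10))**2 = (-1 + 10*2)**2 = (-1 + 20)**2 = 19**2 = 361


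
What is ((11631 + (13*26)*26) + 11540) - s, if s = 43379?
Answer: -11420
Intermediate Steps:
((11631 + (13*26)*26) + 11540) - s = ((11631 + (13*26)*26) + 11540) - 1*43379 = ((11631 + 338*26) + 11540) - 43379 = ((11631 + 8788) + 11540) - 43379 = (20419 + 11540) - 43379 = 31959 - 43379 = -11420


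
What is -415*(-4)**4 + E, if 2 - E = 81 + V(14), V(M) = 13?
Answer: -106332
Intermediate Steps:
E = -92 (E = 2 - (81 + 13) = 2 - 1*94 = 2 - 94 = -92)
-415*(-4)**4 + E = -415*(-4)**4 - 92 = -415*256 - 92 = -106240 - 92 = -106332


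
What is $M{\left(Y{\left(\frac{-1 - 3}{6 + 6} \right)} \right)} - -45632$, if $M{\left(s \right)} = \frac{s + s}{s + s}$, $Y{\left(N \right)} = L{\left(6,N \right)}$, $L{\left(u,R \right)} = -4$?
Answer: $45633$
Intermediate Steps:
$Y{\left(N \right)} = -4$
$M{\left(s \right)} = 1$ ($M{\left(s \right)} = \frac{2 s}{2 s} = 2 s \frac{1}{2 s} = 1$)
$M{\left(Y{\left(\frac{-1 - 3}{6 + 6} \right)} \right)} - -45632 = 1 - -45632 = 1 + 45632 = 45633$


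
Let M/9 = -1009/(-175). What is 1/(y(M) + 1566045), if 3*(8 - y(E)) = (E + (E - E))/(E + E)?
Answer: 6/9396317 ≈ 6.3855e-7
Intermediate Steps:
M = 9081/175 (M = 9*(-1009/(-175)) = 9*(-1009*(-1/175)) = 9*(1009/175) = 9081/175 ≈ 51.891)
y(E) = 47/6 (y(E) = 8 - (E + (E - E))/(3*(E + E)) = 8 - (E + 0)/(3*(2*E)) = 8 - E*1/(2*E)/3 = 8 - 1/3*1/2 = 8 - 1/6 = 47/6)
1/(y(M) + 1566045) = 1/(47/6 + 1566045) = 1/(9396317/6) = 6/9396317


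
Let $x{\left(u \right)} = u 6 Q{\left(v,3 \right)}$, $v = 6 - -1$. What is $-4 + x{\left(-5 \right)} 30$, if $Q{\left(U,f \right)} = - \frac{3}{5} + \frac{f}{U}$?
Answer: $\frac{1052}{7} \approx 150.29$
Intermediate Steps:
$v = 7$ ($v = 6 + 1 = 7$)
$Q{\left(U,f \right)} = - \frac{3}{5} + \frac{f}{U}$ ($Q{\left(U,f \right)} = \left(-3\right) \frac{1}{5} + \frac{f}{U} = - \frac{3}{5} + \frac{f}{U}$)
$x{\left(u \right)} = - \frac{36 u}{35}$ ($x{\left(u \right)} = u 6 \left(- \frac{3}{5} + \frac{3}{7}\right) = 6 u \left(- \frac{3}{5} + 3 \cdot \frac{1}{7}\right) = 6 u \left(- \frac{3}{5} + \frac{3}{7}\right) = 6 u \left(- \frac{6}{35}\right) = - \frac{36 u}{35}$)
$-4 + x{\left(-5 \right)} 30 = -4 + \left(- \frac{36}{35}\right) \left(-5\right) 30 = -4 + \frac{36}{7} \cdot 30 = -4 + \frac{1080}{7} = \frac{1052}{7}$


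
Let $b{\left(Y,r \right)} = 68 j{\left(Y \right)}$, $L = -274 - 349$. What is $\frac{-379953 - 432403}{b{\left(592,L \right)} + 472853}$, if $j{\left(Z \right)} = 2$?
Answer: $- \frac{812356}{472989} \approx -1.7175$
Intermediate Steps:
$L = -623$
$b{\left(Y,r \right)} = 136$ ($b{\left(Y,r \right)} = 68 \cdot 2 = 136$)
$\frac{-379953 - 432403}{b{\left(592,L \right)} + 472853} = \frac{-379953 - 432403}{136 + 472853} = - \frac{812356}{472989}$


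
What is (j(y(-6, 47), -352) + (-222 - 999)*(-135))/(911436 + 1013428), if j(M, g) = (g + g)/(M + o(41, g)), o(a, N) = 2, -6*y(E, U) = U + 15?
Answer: 40029/467200 ≈ 0.085678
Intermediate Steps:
y(E, U) = -5/2 - U/6 (y(E, U) = -(U + 15)/6 = -(15 + U)/6 = -5/2 - U/6)
j(M, g) = 2*g/(2 + M) (j(M, g) = (g + g)/(M + 2) = (2*g)/(2 + M) = 2*g/(2 + M))
(j(y(-6, 47), -352) + (-222 - 999)*(-135))/(911436 + 1013428) = (2*(-352)/(2 + (-5/2 - ⅙*47)) + (-222 - 999)*(-135))/(911436 + 1013428) = (2*(-352)/(2 + (-5/2 - 47/6)) - 1221*(-135))/1924864 = (2*(-352)/(2 - 31/3) + 164835)*(1/1924864) = (2*(-352)/(-25/3) + 164835)*(1/1924864) = (2*(-352)*(-3/25) + 164835)*(1/1924864) = (2112/25 + 164835)*(1/1924864) = (4122987/25)*(1/1924864) = 40029/467200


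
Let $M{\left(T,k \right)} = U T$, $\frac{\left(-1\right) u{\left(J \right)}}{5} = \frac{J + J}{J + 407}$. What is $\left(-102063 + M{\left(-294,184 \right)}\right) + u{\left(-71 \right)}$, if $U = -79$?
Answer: $- \frac{13244261}{168} \approx -78835.0$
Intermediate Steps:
$u{\left(J \right)} = - \frac{10 J}{407 + J}$ ($u{\left(J \right)} = - 5 \frac{J + J}{J + 407} = - 5 \frac{2 J}{407 + J} = - \frac{10 J}{407 + J}$)
$M{\left(T,k \right)} = - 79 T$
$\left(-102063 + M{\left(-294,184 \right)}\right) + u{\left(-71 \right)} = \left(-102063 - -23226\right) - - \frac{710}{407 - 71} = \left(-102063 + 23226\right) - - \frac{710}{336} = -78837 - \left(-710\right) \frac{1}{336} = -78837 + \frac{355}{168} = - \frac{13244261}{168}$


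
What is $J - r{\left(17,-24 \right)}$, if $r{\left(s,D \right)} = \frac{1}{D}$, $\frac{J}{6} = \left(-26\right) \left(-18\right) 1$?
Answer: $\frac{67393}{24} \approx 2808.0$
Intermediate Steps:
$J = 2808$ ($J = 6 \left(-26\right) \left(-18\right) 1 = 6 \cdot 468 \cdot 1 = 6 \cdot 468 = 2808$)
$J - r{\left(17,-24 \right)} = 2808 - \frac{1}{-24} = 2808 - - \frac{1}{24} = 2808 + \frac{1}{24} = \frac{67393}{24}$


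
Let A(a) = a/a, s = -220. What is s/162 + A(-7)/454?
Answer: -49859/36774 ≈ -1.3558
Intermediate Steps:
A(a) = 1
s/162 + A(-7)/454 = -220/162 + 1/454 = -220*1/162 + 1*(1/454) = -110/81 + 1/454 = -49859/36774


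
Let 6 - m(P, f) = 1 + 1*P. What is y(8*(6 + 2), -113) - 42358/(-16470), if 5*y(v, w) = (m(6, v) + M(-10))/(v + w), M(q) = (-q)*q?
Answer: 1204118/403515 ≈ 2.9841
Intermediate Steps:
m(P, f) = 5 - P (m(P, f) = 6 - (1 + 1*P) = 6 - (1 + P) = 6 + (-1 - P) = 5 - P)
M(q) = -q²
y(v, w) = -101/(5*(v + w)) (y(v, w) = (((5 - 1*6) - 1*(-10)²)/(v + w))/5 = (((5 - 6) - 1*100)/(v + w))/5 = ((-1 - 100)/(v + w))/5 = (-101/(v + w))/5 = -101/(5*(v + w)))
y(8*(6 + 2), -113) - 42358/(-16470) = -101/(5*(8*(6 + 2)) + 5*(-113)) - 42358/(-16470) = -101/(5*(8*8) - 565) - 42358*(-1)/16470 = -101/(5*64 - 565) - 1*(-21179/8235) = -101/(320 - 565) + 21179/8235 = -101/(-245) + 21179/8235 = -101*(-1/245) + 21179/8235 = 101/245 + 21179/8235 = 1204118/403515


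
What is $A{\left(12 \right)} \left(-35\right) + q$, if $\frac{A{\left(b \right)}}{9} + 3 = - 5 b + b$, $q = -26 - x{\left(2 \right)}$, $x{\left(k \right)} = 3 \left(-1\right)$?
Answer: $16042$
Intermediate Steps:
$x{\left(k \right)} = -3$
$q = -23$ ($q = -26 - -3 = -26 + 3 = -23$)
$A{\left(b \right)} = -27 - 36 b$ ($A{\left(b \right)} = -27 + 9 \left(- 5 b + b\right) = -27 + 9 \left(- 4 b\right) = -27 - 36 b$)
$A{\left(12 \right)} \left(-35\right) + q = \left(-27 - 432\right) \left(-35\right) - 23 = \left(-459\right) \left(-35\right) - 23 = 16065 - 23 = 16042$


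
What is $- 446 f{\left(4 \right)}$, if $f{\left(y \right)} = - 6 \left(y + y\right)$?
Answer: $21408$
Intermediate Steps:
$f{\left(y \right)} = - 12 y$ ($f{\left(y \right)} = - 6 \cdot 2 y = - 12 y$)
$- 446 f{\left(4 \right)} = - 446 \left(\left(-12\right) 4\right) = \left(-446\right) \left(-48\right) = 21408$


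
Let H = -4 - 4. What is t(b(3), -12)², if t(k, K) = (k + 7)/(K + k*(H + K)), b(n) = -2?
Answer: 25/784 ≈ 0.031888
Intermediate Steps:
H = -8
t(k, K) = (7 + k)/(K + k*(-8 + K)) (t(k, K) = (k + 7)/(K + k*(-8 + K)) = (7 + k)/(K + k*(-8 + K)))
t(b(3), -12)² = ((7 - 2)/(-12 - 8*(-2) - 12*(-2)))² = (5/(-12 + 16 + 24))² = (5/28)² = 25/784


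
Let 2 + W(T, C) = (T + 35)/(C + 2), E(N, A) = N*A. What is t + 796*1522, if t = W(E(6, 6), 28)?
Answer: 36345371/30 ≈ 1.2115e+6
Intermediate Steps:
E(N, A) = A*N
W(T, C) = -2 + (35 + T)/(2 + C) (W(T, C) = -2 + (T + 35)/(C + 2) = -2 + (35 + T)/(2 + C))
t = 11/30 (t = (31 + 6*6 - 2*28)/(2 + 28) = (31 + 36 - 56)/30 = (1/30)*11 = 11/30 ≈ 0.36667)
t + 796*1522 = 11/30 + 796*1522 = 11/30 + 1211512 = 36345371/30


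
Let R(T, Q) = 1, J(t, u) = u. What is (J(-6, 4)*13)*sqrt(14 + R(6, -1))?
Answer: 52*sqrt(15) ≈ 201.40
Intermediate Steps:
(J(-6, 4)*13)*sqrt(14 + R(6, -1)) = (4*13)*sqrt(14 + 1) = 52*sqrt(15)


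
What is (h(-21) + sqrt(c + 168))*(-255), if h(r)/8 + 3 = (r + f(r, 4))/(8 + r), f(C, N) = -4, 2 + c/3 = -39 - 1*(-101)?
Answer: 28560/13 - 510*sqrt(87) ≈ -2560.0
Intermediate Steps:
c = 180 (c = -6 + 3*(-39 - 1*(-101)) = -6 + 3*(-39 + 101) = -6 + 3*62 = -6 + 186 = 180)
h(r) = -24 + 8*(-4 + r)/(8 + r) (h(r) = -24 + 8*((r - 4)/(8 + r)) = -24 + 8*((-4 + r)/(8 + r)) = -24 + 8*(-4 + r)/(8 + r))
(h(-21) + sqrt(c + 168))*(-255) = (16*(-14 - 1*(-21))/(8 - 21) + sqrt(180 + 168))*(-255) = (16*(-14 + 21)/(-13) + sqrt(348))*(-255) = (16*(-1/13)*7 + 2*sqrt(87))*(-255) = (-112/13 + 2*sqrt(87))*(-255) = 28560/13 - 510*sqrt(87)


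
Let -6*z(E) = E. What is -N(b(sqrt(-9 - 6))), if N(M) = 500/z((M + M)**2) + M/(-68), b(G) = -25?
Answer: 283/340 ≈ 0.83235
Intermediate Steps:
z(E) = -E/6
N(M) = -750/M**2 - M/68 (N(M) = 500/((-(M + M)**2/6)) + M/(-68) = 500/((-4*M**2/6)) + M*(-1/68) = 500/((-2*M**2/3)) - M/68 = 500*(-3/(2*M**2)) - M/68 = -750/M**2 - M/68)
-N(b(sqrt(-9 - 6))) = -(-750/(-25)**2 - 1/68*(-25)) = -(-750*1/625 + 25/68) = -(-6/5 + 25/68) = -1*(-283/340) = 283/340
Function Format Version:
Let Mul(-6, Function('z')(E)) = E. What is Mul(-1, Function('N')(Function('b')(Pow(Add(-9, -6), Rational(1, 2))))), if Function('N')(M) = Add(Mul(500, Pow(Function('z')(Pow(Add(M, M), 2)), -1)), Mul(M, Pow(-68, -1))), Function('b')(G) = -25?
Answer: Rational(283, 340) ≈ 0.83235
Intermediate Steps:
Function('z')(E) = Mul(Rational(-1, 6), E)
Function('N')(M) = Add(Mul(-750, Pow(M, -2)), Mul(Rational(-1, 68), M)) (Function('N')(M) = Add(Mul(500, Pow(Mul(Rational(-1, 6), Pow(Add(M, M), 2)), -1)), Mul(M, Pow(-68, -1))) = Add(Mul(500, Pow(Mul(Rational(-1, 6), Pow(Mul(2, M), 2)), -1)), Mul(M, Rational(-1, 68))) = Add(Mul(500, Pow(Mul(Rational(-1, 6), Mul(4, Pow(M, 2))), -1)), Mul(Rational(-1, 68), M)) = Add(Mul(500, Pow(Mul(Rational(-2, 3), Pow(M, 2)), -1)), Mul(Rational(-1, 68), M)) = Add(Mul(500, Mul(Rational(-3, 2), Pow(M, -2))), Mul(Rational(-1, 68), M)) = Add(Mul(-750, Pow(M, -2)), Mul(Rational(-1, 68), M)))
Mul(-1, Function('N')(Function('b')(Pow(Add(-9, -6), Rational(1, 2))))) = Mul(-1, Add(Mul(-750, Pow(-25, -2)), Mul(Rational(-1, 68), -25))) = Mul(-1, Add(Mul(-750, Rational(1, 625)), Rational(25, 68))) = Mul(-1, Add(Rational(-6, 5), Rational(25, 68))) = Mul(-1, Rational(-283, 340)) = Rational(283, 340)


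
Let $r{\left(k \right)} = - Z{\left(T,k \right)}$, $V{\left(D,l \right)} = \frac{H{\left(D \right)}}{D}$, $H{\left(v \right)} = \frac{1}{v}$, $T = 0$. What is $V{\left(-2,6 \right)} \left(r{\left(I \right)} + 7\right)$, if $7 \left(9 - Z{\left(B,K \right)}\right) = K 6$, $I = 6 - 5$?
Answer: $- \frac{2}{7} \approx -0.28571$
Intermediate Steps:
$I = 1$ ($I = 6 - 5 = 1$)
$Z{\left(B,K \right)} = 9 - \frac{6 K}{7}$ ($Z{\left(B,K \right)} = 9 - \frac{K 6}{7} = 9 - \frac{6 K}{7}$)
$V{\left(D,l \right)} = \frac{1}{D^{2}}$ ($V{\left(D,l \right)} = \frac{1}{D D} = \frac{1}{D^{2}}$)
$r{\left(k \right)} = -9 + \frac{6 k}{7}$ ($r{\left(k \right)} = - (9 - \frac{6 k}{7}) = -9 + \frac{6 k}{7}$)
$V{\left(-2,6 \right)} \left(r{\left(I \right)} + 7\right) = \frac{\left(-9 + \frac{6}{7} \cdot 1\right) + 7}{4} = \frac{\left(-9 + \frac{6}{7}\right) + 7}{4} = \frac{- \frac{57}{7} + 7}{4} = \frac{1}{4} \left(- \frac{8}{7}\right) = - \frac{2}{7}$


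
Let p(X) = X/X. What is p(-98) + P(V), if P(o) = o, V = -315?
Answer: -314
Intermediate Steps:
p(X) = 1
p(-98) + P(V) = 1 - 315 = -314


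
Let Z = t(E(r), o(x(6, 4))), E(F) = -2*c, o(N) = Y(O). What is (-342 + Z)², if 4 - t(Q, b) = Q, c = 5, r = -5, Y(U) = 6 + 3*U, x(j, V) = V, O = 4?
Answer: 107584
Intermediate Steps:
o(N) = 18 (o(N) = 6 + 3*4 = 6 + 12 = 18)
E(F) = -10 (E(F) = -2*5 = -10)
t(Q, b) = 4 - Q
Z = 14 (Z = 4 - 1*(-10) = 4 + 10 = 14)
(-342 + Z)² = (-342 + 14)² = (-328)² = 107584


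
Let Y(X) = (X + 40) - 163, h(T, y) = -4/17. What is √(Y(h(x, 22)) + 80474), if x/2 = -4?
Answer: √23221371/17 ≈ 283.46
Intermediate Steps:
x = -8 (x = 2*(-4) = -8)
h(T, y) = -4/17 (h(T, y) = -4*1/17 = -4/17)
Y(X) = -123 + X (Y(X) = (40 + X) - 163 = -123 + X)
√(Y(h(x, 22)) + 80474) = √((-123 - 4/17) + 80474) = √(-2095/17 + 80474) = √(1365963/17) = √23221371/17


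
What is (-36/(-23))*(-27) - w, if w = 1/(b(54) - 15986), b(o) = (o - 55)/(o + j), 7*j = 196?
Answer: -1274147230/30149619 ≈ -42.261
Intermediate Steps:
j = 28 (j = (⅐)*196 = 28)
b(o) = (-55 + o)/(28 + o) (b(o) = (o - 55)/(o + 28) = (-55 + o)/(28 + o))
w = -82/1310853 (w = 1/((-55 + 54)/(28 + 54) - 15986) = 1/(-1/82 - 15986) = 1/(-1310853/82) = -82/1310853 ≈ -6.2555e-5)
(-36/(-23))*(-27) - w = (-36/(-23))*(-27) - 1*(-82/1310853) = -1/23*(-36)*(-27) + 82/1310853 = (36/23)*(-27) + 82/1310853 = -972/23 + 82/1310853 = -1274147230/30149619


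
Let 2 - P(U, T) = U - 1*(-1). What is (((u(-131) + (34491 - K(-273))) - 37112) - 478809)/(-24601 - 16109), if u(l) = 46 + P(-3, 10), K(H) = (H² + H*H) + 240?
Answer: 105113/6785 ≈ 15.492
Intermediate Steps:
K(H) = 240 + 2*H² (K(H) = (H² + H²) + 240 = 2*H² + 240 = 240 + 2*H²)
P(U, T) = 1 - U (P(U, T) = 2 - (U - 1*(-1)) = 2 - (U + 1) = 2 - (1 + U) = 2 + (-1 - U) = 1 - U)
u(l) = 50 (u(l) = 46 + (1 - 1*(-3)) = 46 + (1 + 3) = 46 + 4 = 50)
(((u(-131) + (34491 - K(-273))) - 37112) - 478809)/(-24601 - 16109) = (((50 + (34491 - (240 + 2*(-273)²))) - 37112) - 478809)/(-24601 - 16109) = (((50 + (34491 - (240 + 2*74529))) - 37112) - 478809)/(-40710) = (((50 + (34491 - (240 + 149058))) - 37112) - 478809)*(-1/40710) = (((50 + (34491 - 1*149298)) - 37112) - 478809)*(-1/40710) = (((50 + (34491 - 149298)) - 37112) - 478809)*(-1/40710) = (((50 - 114807) - 37112) - 478809)*(-1/40710) = ((-114757 - 37112) - 478809)*(-1/40710) = (-151869 - 478809)*(-1/40710) = -630678*(-1/40710) = 105113/6785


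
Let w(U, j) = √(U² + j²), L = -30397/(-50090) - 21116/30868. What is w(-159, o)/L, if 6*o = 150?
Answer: -386544530*√25906/29851461 ≈ -2084.2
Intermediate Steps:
o = 25 (o = (⅙)*150 = 25)
L = -29851461/386544530 (L = -30397*(-1/50090) - 21116*1/30868 = 30397/50090 - 5279/7717 = -29851461/386544530 ≈ -0.077226)
w(-159, o)/L = √((-159)² + 25²)/(-29851461/386544530) = √(25281 + 625)*(-386544530/29851461) = √25906*(-386544530/29851461) = -386544530*√25906/29851461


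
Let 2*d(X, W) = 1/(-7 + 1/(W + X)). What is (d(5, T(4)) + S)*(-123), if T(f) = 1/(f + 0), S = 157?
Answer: -5520363/286 ≈ -19302.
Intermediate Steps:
T(f) = 1/f
d(X, W) = 1/(2*(-7 + 1/(W + X)))
(d(5, T(4)) + S)*(-123) = ((-1/4 - 1*5)/(2*(-1 + 7/4 + 7*5)) + 157)*(-123) = ((-1*1/4 - 5)/(2*(-1 + 7*(1/4) + 35)) + 157)*(-123) = ((-1/4 - 5)/(2*(-1 + 7/4 + 35)) + 157)*(-123) = ((1/2)*(-21/4)/(143/4) + 157)*(-123) = ((1/2)*(4/143)*(-21/4) + 157)*(-123) = (-21/286 + 157)*(-123) = (44881/286)*(-123) = -5520363/286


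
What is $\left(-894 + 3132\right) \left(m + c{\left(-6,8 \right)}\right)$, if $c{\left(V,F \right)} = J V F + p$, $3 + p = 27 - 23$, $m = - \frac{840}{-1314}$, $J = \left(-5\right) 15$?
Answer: $\frac{588414214}{73} \approx 8.0605 \cdot 10^{6}$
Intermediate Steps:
$J = -75$
$m = \frac{140}{219}$ ($m = \left(-840\right) \left(- \frac{1}{1314}\right) = \frac{140}{219} \approx 0.63927$)
$p = 1$ ($p = -3 + \left(27 - 23\right) = -3 + 4 = 1$)
$c{\left(V,F \right)} = 1 - 75 F V$ ($c{\left(V,F \right)} = - 75 V F + 1 = - 75 F V + 1 = 1 - 75 F V$)
$\left(-894 + 3132\right) \left(m + c{\left(-6,8 \right)}\right) = \left(-894 + 3132\right) \left(\frac{140}{219} - \left(-1 + 600 \left(-6\right)\right)\right) = 2238 \left(\frac{140}{219} + \left(1 + 3600\right)\right) = 2238 \left(\frac{140}{219} + 3601\right) = 2238 \cdot \frac{788759}{219} = \frac{588414214}{73}$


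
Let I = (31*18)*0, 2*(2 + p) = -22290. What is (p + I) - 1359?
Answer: -12506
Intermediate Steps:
p = -11147 (p = -2 + (1/2)*(-22290) = -2 - 11145 = -11147)
I = 0 (I = 558*0 = 0)
(p + I) - 1359 = (-11147 + 0) - 1359 = -11147 - 1359 = -12506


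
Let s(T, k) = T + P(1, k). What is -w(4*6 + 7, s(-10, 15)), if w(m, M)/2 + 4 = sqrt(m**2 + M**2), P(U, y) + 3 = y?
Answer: 8 - 2*sqrt(965) ≈ -54.129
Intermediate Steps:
P(U, y) = -3 + y
s(T, k) = -3 + T + k (s(T, k) = T + (-3 + k) = -3 + T + k)
w(m, M) = -8 + 2*sqrt(M**2 + m**2) (w(m, M) = -8 + 2*sqrt(m**2 + M**2) = -8 + 2*sqrt(M**2 + m**2))
-w(4*6 + 7, s(-10, 15)) = -(-8 + 2*sqrt((-3 - 10 + 15)**2 + (4*6 + 7)**2)) = -(-8 + 2*sqrt(2**2 + (24 + 7)**2)) = -(-8 + 2*sqrt(4 + 31**2)) = -(-8 + 2*sqrt(4 + 961)) = -(-8 + 2*sqrt(965)) = 8 - 2*sqrt(965)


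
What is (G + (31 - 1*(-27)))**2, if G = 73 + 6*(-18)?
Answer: 529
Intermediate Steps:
G = -35 (G = 73 - 108 = -35)
(G + (31 - 1*(-27)))**2 = (-35 + (31 - 1*(-27)))**2 = (-35 + (31 + 27))**2 = (-35 + 58)**2 = 23**2 = 529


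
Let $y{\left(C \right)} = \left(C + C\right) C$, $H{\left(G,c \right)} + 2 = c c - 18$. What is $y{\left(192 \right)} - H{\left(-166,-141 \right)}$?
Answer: $53867$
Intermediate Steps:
$H{\left(G,c \right)} = -20 + c^{2}$ ($H{\left(G,c \right)} = -2 + \left(c c - 18\right) = -2 + \left(c^{2} - 18\right) = -2 + \left(-18 + c^{2}\right) = -20 + c^{2}$)
$y{\left(C \right)} = 2 C^{2}$ ($y{\left(C \right)} = 2 C C = 2 C^{2}$)
$y{\left(192 \right)} - H{\left(-166,-141 \right)} = 2 \cdot 192^{2} - \left(-20 + \left(-141\right)^{2}\right) = 2 \cdot 36864 - \left(-20 + 19881\right) = 73728 - 19861 = 53867$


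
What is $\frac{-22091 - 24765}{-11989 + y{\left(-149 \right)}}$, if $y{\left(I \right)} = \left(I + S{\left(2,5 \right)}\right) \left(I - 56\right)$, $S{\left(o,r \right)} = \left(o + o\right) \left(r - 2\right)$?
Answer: $- \frac{5857}{2012} \approx -2.911$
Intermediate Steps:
$S{\left(o,r \right)} = 2 o \left(-2 + r\right)$
$y{\left(I \right)} = \left(-56 + I\right) \left(12 + I\right)$ ($y{\left(I \right)} = \left(I + 2 \cdot 2 \left(-2 + 5\right)\right) \left(I - 56\right) = \left(I + 2 \cdot 2 \cdot 3\right) \left(-56 + I\right) = \left(I + 12\right) \left(-56 + I\right) = \left(12 + I\right) \left(-56 + I\right) = \left(-56 + I\right) \left(12 + I\right)$)
$\frac{-22091 - 24765}{-11989 + y{\left(-149 \right)}} = \frac{-22091 - 24765}{-11989 - \left(-5884 - 22201\right)} = - \frac{46856}{-11989 + \left(-672 + 22201 + 6556\right)} = - \frac{46856}{-11989 + 28085} = - \frac{46856}{16096} = \left(-46856\right) \frac{1}{16096} = - \frac{5857}{2012}$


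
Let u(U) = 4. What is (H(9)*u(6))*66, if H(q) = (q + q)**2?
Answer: 85536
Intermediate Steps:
H(q) = 4*q**2 (H(q) = (2*q)**2 = 4*q**2)
(H(9)*u(6))*66 = ((4*9**2)*4)*66 = ((4*81)*4)*66 = (324*4)*66 = 1296*66 = 85536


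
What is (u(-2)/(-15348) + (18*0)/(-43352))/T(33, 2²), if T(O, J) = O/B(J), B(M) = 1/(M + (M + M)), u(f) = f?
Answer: 1/3038904 ≈ 3.2907e-7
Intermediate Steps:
B(M) = 1/(3*M) (B(M) = 1/(M + 2*M) = 1/(3*M))
T(O, J) = 3*J*O (T(O, J) = O/((1/(3*J))) = O*(3*J) = 3*J*O)
(u(-2)/(-15348) + (18*0)/(-43352))/T(33, 2²) = (-2/(-15348) + (18*0)/(-43352))/((3*2²*33)) = (-2*(-1/15348) + 0*(-1/43352))/((3*4*33)) = (1/7674 + 0)/396 = (1/7674)*(1/396) = 1/3038904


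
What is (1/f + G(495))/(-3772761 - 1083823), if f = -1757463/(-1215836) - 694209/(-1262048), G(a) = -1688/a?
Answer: 463929480841/774535847042652585 ≈ 5.9898e-7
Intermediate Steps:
f = 765511739487/383610848032 (f = -1757463*(-1/1215836) - 694209*(-1/1262048) = 1757463/1215836 + 694209/1262048 = 765511739487/383610848032 ≈ 1.9955)
(1/f + G(495))/(-3772761 - 1083823) = (1/(765511739487/383610848032) - 1688/495)/(-3772761 - 1083823) = (383610848032/765511739487 - 1688*1/495)/(-4856584) = (383610848032/765511739487 - 1688/495)*(-1/4856584) = -3711435846728/1275852899145*(-1/4856584) = 463929480841/774535847042652585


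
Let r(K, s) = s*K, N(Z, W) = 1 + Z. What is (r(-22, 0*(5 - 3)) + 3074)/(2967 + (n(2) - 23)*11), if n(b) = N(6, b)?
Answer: 3074/2791 ≈ 1.1014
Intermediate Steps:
r(K, s) = K*s
n(b) = 7 (n(b) = 1 + 6 = 7)
(r(-22, 0*(5 - 3)) + 3074)/(2967 + (n(2) - 23)*11) = (-0*(5 - 3) + 3074)/(2967 + (7 - 23)*11) = (-0*2 + 3074)/(2967 - 16*11) = (-22*0 + 3074)/(2967 - 176) = (0 + 3074)/2791 = 3074*(1/2791) = 3074/2791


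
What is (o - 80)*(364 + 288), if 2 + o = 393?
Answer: 202772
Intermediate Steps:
o = 391 (o = -2 + 393 = 391)
(o - 80)*(364 + 288) = (391 - 80)*(364 + 288) = 311*652 = 202772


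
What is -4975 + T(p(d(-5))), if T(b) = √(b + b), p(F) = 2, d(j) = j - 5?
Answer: -4973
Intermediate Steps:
d(j) = -5 + j
T(b) = √2*√b (T(b) = √(2*b) = √2*√b)
-4975 + T(p(d(-5))) = -4975 + √2*√2 = -4975 + 2 = -4973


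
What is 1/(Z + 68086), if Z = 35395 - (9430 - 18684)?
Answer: 1/112735 ≈ 8.8704e-6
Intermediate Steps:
Z = 44649 (Z = 35395 - 1*(-9254) = 35395 + 9254 = 44649)
1/(Z + 68086) = 1/(44649 + 68086) = 1/112735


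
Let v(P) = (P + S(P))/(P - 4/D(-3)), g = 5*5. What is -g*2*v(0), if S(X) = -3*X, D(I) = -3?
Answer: 0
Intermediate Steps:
g = 25
v(P) = -2*P/(4/3 + P) (v(P) = (P - 3*P)/(P - 4/(-3)) = (-2*P)/(P - 4*(-1/3)) = (-2*P)/(P + 4/3) = (-2*P)/(4/3 + P) = -2*P/(4/3 + P))
-g*2*v(0) = -25*2*6*0/(-4 - 3*0) = -50*6*0/(-4 + 0) = -50*6*0/(-4) = -50*6*0*(-1/4) = -50*0 = -1*0 = 0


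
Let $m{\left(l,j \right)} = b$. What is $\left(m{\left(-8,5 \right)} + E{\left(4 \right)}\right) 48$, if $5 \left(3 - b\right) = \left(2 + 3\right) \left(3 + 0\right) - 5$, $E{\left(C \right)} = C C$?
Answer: $816$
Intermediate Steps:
$E{\left(C \right)} = C^{2}$
$b = 1$ ($b = 3 - \frac{\left(2 + 3\right) \left(3 + 0\right) - 5}{5} = 3 - \frac{5 \cdot 3 - 5}{5} = 3 - \frac{15 - 5}{5} = 3 - 2 = 1$)
$m{\left(l,j \right)} = 1$
$\left(m{\left(-8,5 \right)} + E{\left(4 \right)}\right) 48 = \left(1 + 4^{2}\right) 48 = \left(1 + 16\right) 48 = 17 \cdot 48 = 816$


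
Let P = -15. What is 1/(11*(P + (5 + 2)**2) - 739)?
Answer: -1/365 ≈ -0.0027397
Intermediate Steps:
1/(11*(P + (5 + 2)**2) - 739) = 1/(11*(-15 + (5 + 2)**2) - 739) = 1/(11*(-15 + 7**2) - 739) = 1/(11*(-15 + 49) - 739) = 1/(11*34 - 739) = 1/(374 - 739) = 1/(-365) = -1/365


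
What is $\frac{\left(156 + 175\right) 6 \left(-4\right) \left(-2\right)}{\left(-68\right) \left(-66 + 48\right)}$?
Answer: $\frac{662}{51} \approx 12.98$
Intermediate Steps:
$\frac{\left(156 + 175\right) 6 \left(-4\right) \left(-2\right)}{\left(-68\right) \left(-66 + 48\right)} = \frac{331 \left(\left(-24\right) \left(-2\right)\right)}{\left(-68\right) \left(-18\right)} = \frac{331 \cdot 48}{1224} = 15888 \cdot \frac{1}{1224} = \frac{662}{51}$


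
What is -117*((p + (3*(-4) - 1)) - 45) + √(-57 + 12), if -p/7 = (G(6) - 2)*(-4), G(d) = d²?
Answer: -104598 + 3*I*√5 ≈ -1.046e+5 + 6.7082*I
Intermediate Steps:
p = 952 (p = -7*(6² - 2)*(-4) = -7*(36 - 2)*(-4) = -238*(-4) = -7*(-136) = 952)
-117*((p + (3*(-4) - 1)) - 45) + √(-57 + 12) = -117*((952 + (3*(-4) - 1)) - 45) + √(-57 + 12) = -117*((952 + (-12 - 1)) - 45) + √(-45) = -117*((952 - 13) - 45) + 3*I*√5 = -117*(939 - 45) + 3*I*√5 = -117*894 + 3*I*√5 = -104598 + 3*I*√5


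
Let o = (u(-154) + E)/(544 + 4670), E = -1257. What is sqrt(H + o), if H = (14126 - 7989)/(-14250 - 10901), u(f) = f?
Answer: I*sqrt(8849982473646006)/131137314 ≈ 0.71737*I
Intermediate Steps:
H = -6137/25151 (H = 6137/(-25151) = 6137*(-1/25151) = -6137/25151 ≈ -0.24401)
o = -1411/5214 (o = (-154 - 1257)/(544 + 4670) = -1411/5214 ≈ -0.27062)
sqrt(H + o) = sqrt(-6137/25151 - 1411/5214) = sqrt(-67486379/131137314) = I*sqrt(8849982473646006)/131137314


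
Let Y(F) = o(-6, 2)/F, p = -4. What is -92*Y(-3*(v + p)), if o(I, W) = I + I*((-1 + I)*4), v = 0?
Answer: -1242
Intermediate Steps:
o(I, W) = I + I*(-4 + 4*I)
Y(F) = 162/F (Y(F) = (-6*(-3 + 4*(-6)))/F = (-6*(-3 - 24))/F = (-6*(-27))/F = 162/F)
-92*Y(-3*(v + p)) = -14904/((-3*(0 - 4))) = -14904/((-3*(-4))) = -14904/12 = -92*27/2 = -1242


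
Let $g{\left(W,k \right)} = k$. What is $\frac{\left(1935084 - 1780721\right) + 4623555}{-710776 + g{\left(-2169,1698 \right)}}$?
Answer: $- \frac{2388959}{354539} \approx -6.7382$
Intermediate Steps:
$\frac{\left(1935084 - 1780721\right) + 4623555}{-710776 + g{\left(-2169,1698 \right)}} = \frac{\left(1935084 - 1780721\right) + 4623555}{-710776 + 1698} = \frac{\left(1935084 - 1780721\right) + 4623555}{-709078} = \left(154363 + 4623555\right) \left(- \frac{1}{709078}\right) = 4777918 \left(- \frac{1}{709078}\right) = - \frac{2388959}{354539}$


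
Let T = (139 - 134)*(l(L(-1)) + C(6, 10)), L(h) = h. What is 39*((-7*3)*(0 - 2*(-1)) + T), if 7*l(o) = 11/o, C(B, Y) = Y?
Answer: 39/7 ≈ 5.5714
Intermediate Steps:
l(o) = 11/(7*o) (l(o) = (11/o)/7 = 11/(7*o))
T = 295/7 (T = (139 - 134)*((11/7)/(-1) + 10) = 5*((11/7)*(-1) + 10) = 5*(-11/7 + 10) = 5*(59/7) = 295/7 ≈ 42.143)
39*((-7*3)*(0 - 2*(-1)) + T) = 39*((-7*3)*(0 - 2*(-1)) + 295/7) = 39*(-21*(0 + 2) + 295/7) = 39*(-21*2 + 295/7) = 39*(-42 + 295/7) = 39*(1/7) = 39/7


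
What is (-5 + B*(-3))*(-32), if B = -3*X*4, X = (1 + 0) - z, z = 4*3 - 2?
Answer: 10528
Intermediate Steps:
z = 10 (z = 12 - 2 = 10)
X = -9 (X = (1 + 0) - 1*10 = 1 - 10 = -9)
B = 108 (B = -3*(-9)*4 = 27*4 = 108)
(-5 + B*(-3))*(-32) = (-5 + 108*(-3))*(-32) = (-5 - 324)*(-32) = -329*(-32) = 10528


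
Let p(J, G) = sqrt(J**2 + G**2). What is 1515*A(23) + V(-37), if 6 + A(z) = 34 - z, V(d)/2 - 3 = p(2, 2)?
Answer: 7581 + 4*sqrt(2) ≈ 7586.7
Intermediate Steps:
p(J, G) = sqrt(G**2 + J**2)
V(d) = 6 + 4*sqrt(2) (V(d) = 6 + 2*sqrt(2**2 + 2**2) = 6 + 2*sqrt(4 + 4) = 6 + 2*sqrt(8) = 6 + 2*(2*sqrt(2)) = 6 + 4*sqrt(2))
A(z) = 28 - z (A(z) = -6 + (34 - z) = 28 - z)
1515*A(23) + V(-37) = 1515*(28 - 1*23) + (6 + 4*sqrt(2)) = 1515*(28 - 23) + (6 + 4*sqrt(2)) = 1515*5 + (6 + 4*sqrt(2)) = 7575 + (6 + 4*sqrt(2)) = 7581 + 4*sqrt(2)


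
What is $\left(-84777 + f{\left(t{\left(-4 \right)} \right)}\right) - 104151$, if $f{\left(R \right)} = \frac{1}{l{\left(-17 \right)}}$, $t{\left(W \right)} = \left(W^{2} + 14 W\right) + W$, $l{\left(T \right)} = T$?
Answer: $- \frac{3211777}{17} \approx -1.8893 \cdot 10^{5}$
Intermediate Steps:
$t{\left(W \right)} = W^{2} + 15 W$
$f{\left(R \right)} = - \frac{1}{17}$ ($f{\left(R \right)} = \frac{1}{-17} = - \frac{1}{17}$)
$\left(-84777 + f{\left(t{\left(-4 \right)} \right)}\right) - 104151 = \left(-84777 - \frac{1}{17}\right) - 104151 = - \frac{1441210}{17} - 104151 = - \frac{3211777}{17}$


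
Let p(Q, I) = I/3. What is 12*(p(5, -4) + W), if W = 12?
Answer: 128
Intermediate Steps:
p(Q, I) = I/3 (p(Q, I) = I*(⅓) = I/3)
12*(p(5, -4) + W) = 12*((⅓)*(-4) + 12) = 12*(-4/3 + 12) = 12*(32/3) = 128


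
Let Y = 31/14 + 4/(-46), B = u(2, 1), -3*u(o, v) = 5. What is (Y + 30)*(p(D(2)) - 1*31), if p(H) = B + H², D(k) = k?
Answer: -444835/483 ≈ -920.98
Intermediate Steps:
u(o, v) = -5/3 (u(o, v) = -⅓*5 = -5/3)
B = -5/3 ≈ -1.6667
Y = 685/322 (Y = 31*(1/14) + 4*(-1/46) = 31/14 - 2/23 = 685/322 ≈ 2.1273)
p(H) = -5/3 + H²
(Y + 30)*(p(D(2)) - 1*31) = (685/322 + 30)*((-5/3 + 2²) - 1*31) = 10345*((-5/3 + 4) - 31)/322 = 10345*(7/3 - 31)/322 = (10345/322)*(-86/3) = -444835/483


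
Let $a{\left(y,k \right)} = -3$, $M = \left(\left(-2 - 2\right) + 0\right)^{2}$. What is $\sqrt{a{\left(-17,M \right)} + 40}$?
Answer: $\sqrt{37} \approx 6.0828$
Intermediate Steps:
$M = 16$ ($M = \left(-4 + 0\right)^{2} = \left(-4\right)^{2} = 16$)
$\sqrt{a{\left(-17,M \right)} + 40} = \sqrt{-3 + 40} = \sqrt{37}$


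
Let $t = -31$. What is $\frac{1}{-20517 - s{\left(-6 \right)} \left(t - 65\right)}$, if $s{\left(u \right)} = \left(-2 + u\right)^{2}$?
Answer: $- \frac{1}{14373} \approx -6.9575 \cdot 10^{-5}$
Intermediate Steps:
$\frac{1}{-20517 - s{\left(-6 \right)} \left(t - 65\right)} = \frac{1}{-20517 - \left(-2 - 6\right)^{2} \left(-31 - 65\right)} = \frac{1}{-20517 - \left(-8\right)^{2} \left(-96\right)} = \frac{1}{-20517 - 64 \left(-96\right)} = \frac{1}{-20517 - -6144} = \frac{1}{-20517 + 6144} = \frac{1}{-14373} = - \frac{1}{14373}$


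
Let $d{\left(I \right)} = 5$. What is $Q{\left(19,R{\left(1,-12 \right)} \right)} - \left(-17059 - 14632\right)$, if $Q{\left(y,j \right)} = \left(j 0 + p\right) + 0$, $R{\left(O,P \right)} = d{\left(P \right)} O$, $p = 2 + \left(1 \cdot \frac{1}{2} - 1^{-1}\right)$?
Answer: $\frac{63385}{2} \approx 31693.0$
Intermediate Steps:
$p = \frac{3}{2}$ ($p = 2 + \left(1 \cdot \frac{1}{2} - 1\right) = 2 + \left(\frac{1}{2} - 1\right) = 2 - \frac{1}{2} = \frac{3}{2} \approx 1.5$)
$R{\left(O,P \right)} = 5 O$
$Q{\left(y,j \right)} = \frac{3}{2}$ ($Q{\left(y,j \right)} = \left(j 0 + \frac{3}{2}\right) + 0 = \left(0 + \frac{3}{2}\right) + 0 = \frac{3}{2} + 0 = \frac{3}{2}$)
$Q{\left(19,R{\left(1,-12 \right)} \right)} - \left(-17059 - 14632\right) = \frac{3}{2} - \left(-17059 - 14632\right) = \frac{3}{2} - -31691 = \frac{3}{2} + 31691 = \frac{63385}{2}$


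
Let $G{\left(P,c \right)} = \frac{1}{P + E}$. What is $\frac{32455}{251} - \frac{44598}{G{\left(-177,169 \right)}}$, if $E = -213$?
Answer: $\frac{4365730675}{251} \approx 1.7393 \cdot 10^{7}$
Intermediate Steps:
$G{\left(P,c \right)} = \frac{1}{-213 + P}$ ($G{\left(P,c \right)} = \frac{1}{P - 213} = \frac{1}{-213 + P}$)
$\frac{32455}{251} - \frac{44598}{G{\left(-177,169 \right)}} = \frac{32455}{251} - \frac{44598}{\frac{1}{-213 - 177}} = 32455 \cdot \frac{1}{251} - \frac{44598}{\frac{1}{-390}} = \frac{32455}{251} - \frac{44598}{- \frac{1}{390}} = \frac{32455}{251} - -17393220 = \frac{32455}{251} + 17393220 = \frac{4365730675}{251}$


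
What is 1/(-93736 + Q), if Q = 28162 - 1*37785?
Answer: -1/103359 ≈ -9.6750e-6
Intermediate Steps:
Q = -9623 (Q = 28162 - 37785 = -9623)
1/(-93736 + Q) = 1/(-93736 - 9623) = 1/(-103359) = -1/103359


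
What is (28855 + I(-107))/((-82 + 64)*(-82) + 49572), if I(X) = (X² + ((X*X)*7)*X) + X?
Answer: -1066888/6381 ≈ -167.20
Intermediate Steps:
I(X) = X + X² + 7*X³ (I(X) = (X² + (X²*7)*X) + X = (X² + (7*X²)*X) + X = (X² + 7*X³) + X = X + X² + 7*X³)
(28855 + I(-107))/((-82 + 64)*(-82) + 49572) = (28855 - 107*(1 - 107 + 7*(-107)²))/((-82 + 64)*(-82) + 49572) = (28855 - 107*(1 - 107 + 7*11449))/(-18*(-82) + 49572) = (28855 - 107*(1 - 107 + 80143))/(1476 + 49572) = (28855 - 107*80037)/51048 = (28855 - 8563959)*(1/51048) = -8535104*1/51048 = -1066888/6381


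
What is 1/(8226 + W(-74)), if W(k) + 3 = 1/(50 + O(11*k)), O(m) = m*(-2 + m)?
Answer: 664274/5462325103 ≈ 0.00012161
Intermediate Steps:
W(k) = -3 + 1/(50 + 11*k*(-2 + 11*k)) (W(k) = -3 + 1/(50 + (11*k)*(-2 + 11*k)) = -3 + 1/(50 + 11*k*(-2 + 11*k)))
1/(8226 + W(-74)) = 1/(8226 + (-149 - 363*(-74)**2 + 66*(-74))/(50 - 22*(-74) + 121*(-74)**2)) = 1/(8226 + (-149 - 363*5476 - 4884)/(50 + 1628 + 121*5476)) = 1/(8226 + (-149 - 1987788 - 4884)/(50 + 1628 + 662596)) = 1/(8226 - 1992821/664274) = 1/(5462325103/664274) = 664274/5462325103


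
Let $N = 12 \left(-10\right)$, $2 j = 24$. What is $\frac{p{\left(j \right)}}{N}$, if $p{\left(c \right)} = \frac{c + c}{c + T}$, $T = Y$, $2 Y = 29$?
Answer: $- \frac{2}{265} \approx -0.0075472$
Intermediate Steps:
$Y = \frac{29}{2}$ ($Y = \frac{1}{2} \cdot 29 = \frac{29}{2} \approx 14.5$)
$T = \frac{29}{2} \approx 14.5$
$j = 12$ ($j = \frac{1}{2} \cdot 24 = 12$)
$p{\left(c \right)} = \frac{2 c}{\frac{29}{2} + c}$ ($p{\left(c \right)} = \frac{c + c}{c + \frac{29}{2}} = \frac{2 c}{\frac{29}{2} + c}$)
$N = -120$
$\frac{p{\left(j \right)}}{N} = \frac{4 \cdot 12 \frac{1}{29 + 2 \cdot 12}}{-120} = 4 \cdot 12 \frac{1}{29 + 24} \left(- \frac{1}{120}\right) = 4 \cdot 12 \cdot \frac{1}{53} \left(- \frac{1}{120}\right) = \frac{48}{53} \left(- \frac{1}{120}\right) = - \frac{2}{265}$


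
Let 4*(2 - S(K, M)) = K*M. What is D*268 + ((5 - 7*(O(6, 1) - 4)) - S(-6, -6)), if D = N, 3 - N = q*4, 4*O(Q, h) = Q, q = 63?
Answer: -133405/2 ≈ -66703.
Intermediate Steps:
O(Q, h) = Q/4
S(K, M) = 2 - K*M/4
N = -249 (N = 3 - 63*4 = 3 - 1*252 = 3 - 252 = -249)
D = -249
D*268 + ((5 - 7*(O(6, 1) - 4)) - S(-6, -6)) = -249*268 + ((5 - 7*((¼)*6 - 4)) - (2 - ¼*(-6)*(-6))) = -66732 + ((5 - 7*(3/2 - 4)) - (2 - 9)) = -66732 + ((5 - 7*(-5/2)) - 1*(-7)) = -66732 + ((5 + 35/2) + 7) = -66732 + (45/2 + 7) = -66732 + 59/2 = -133405/2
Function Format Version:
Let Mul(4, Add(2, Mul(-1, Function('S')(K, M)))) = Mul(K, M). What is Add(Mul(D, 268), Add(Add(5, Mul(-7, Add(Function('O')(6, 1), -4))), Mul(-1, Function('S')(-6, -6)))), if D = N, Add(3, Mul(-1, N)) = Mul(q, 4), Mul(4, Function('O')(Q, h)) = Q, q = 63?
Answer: Rational(-133405, 2) ≈ -66703.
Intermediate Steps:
Function('O')(Q, h) = Mul(Rational(1, 4), Q)
Function('S')(K, M) = Add(2, Mul(Rational(-1, 4), K, M)) (Function('S')(K, M) = Add(2, Mul(Rational(-1, 4), Mul(K, M))) = Add(2, Mul(Rational(-1, 4), K, M)))
N = -249 (N = Add(3, Mul(-1, Mul(63, 4))) = Add(3, Mul(-1, 252)) = Add(3, -252) = -249)
D = -249
Add(Mul(D, 268), Add(Add(5, Mul(-7, Add(Function('O')(6, 1), -4))), Mul(-1, Function('S')(-6, -6)))) = Add(Mul(-249, 268), Add(Add(5, Mul(-7, Add(Mul(Rational(1, 4), 6), -4))), Mul(-1, Add(2, Mul(Rational(-1, 4), -6, -6))))) = Add(-66732, Add(Add(5, Mul(-7, Add(Rational(3, 2), -4))), Mul(-1, Add(2, -9)))) = Add(-66732, Add(Add(5, Mul(-7, Rational(-5, 2))), Mul(-1, -7))) = Add(-66732, Add(Add(5, Rational(35, 2)), 7)) = Add(-66732, Add(Rational(45, 2), 7)) = Add(-66732, Rational(59, 2)) = Rational(-133405, 2)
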